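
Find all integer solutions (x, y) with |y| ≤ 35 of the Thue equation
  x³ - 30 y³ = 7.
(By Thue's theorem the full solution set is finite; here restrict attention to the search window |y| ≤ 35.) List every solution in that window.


The equation is x³ - 30y³ = 7. For fixed y, x³ = 30·y³ + 7, so a solution requires the RHS to be a perfect cube.
Strategy: iterate y from -35 to 35, compute RHS = 30·y³ + 7, and check whether it is a (positive or negative) perfect cube.
Check small values of y:
  y = 0: RHS = 7 is not a perfect cube.
  y = 1: RHS = 37 is not a perfect cube.
  y = -1: RHS = -23 is not a perfect cube.
  y = 2: RHS = 247 is not a perfect cube.
  y = -2: RHS = -233 is not a perfect cube.
  y = 3: RHS = 817 is not a perfect cube.
  y = -3: RHS = -803 is not a perfect cube.
Continuing the search up to |y| = 35 finds no solutions either.
No (x, y) in the scanned range satisfies the equation.

No integer solutions with |y| ≤ 35.


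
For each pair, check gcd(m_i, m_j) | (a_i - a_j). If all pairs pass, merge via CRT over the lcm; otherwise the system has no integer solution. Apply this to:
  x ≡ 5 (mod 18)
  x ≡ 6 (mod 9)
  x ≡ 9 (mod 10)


Moduli 18, 9, 10 are not pairwise coprime, so CRT works modulo lcm(m_i) when all pairwise compatibility conditions hold.
Pairwise compatibility: gcd(m_i, m_j) must divide a_i - a_j for every pair.
Merge one congruence at a time:
  Start: x ≡ 5 (mod 18).
  Combine with x ≡ 6 (mod 9): gcd(18, 9) = 9, and 6 - 5 = 1 is NOT divisible by 9.
    ⇒ system is inconsistent (no integer solution).

No solution (the system is inconsistent).


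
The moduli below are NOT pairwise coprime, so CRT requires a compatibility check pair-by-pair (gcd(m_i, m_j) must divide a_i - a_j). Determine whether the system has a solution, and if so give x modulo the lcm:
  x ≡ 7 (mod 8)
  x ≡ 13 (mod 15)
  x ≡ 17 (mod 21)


Moduli 8, 15, 21 are not pairwise coprime, so CRT works modulo lcm(m_i) when all pairwise compatibility conditions hold.
Pairwise compatibility: gcd(m_i, m_j) must divide a_i - a_j for every pair.
Merge one congruence at a time:
  Start: x ≡ 7 (mod 8).
  Combine with x ≡ 13 (mod 15): gcd(8, 15) = 1; 13 - 7 = 6, which IS divisible by 1, so compatible.
    Write x = 7 + 8·t and substitute into x ≡ 13 (mod 15): 8·t ≡ 13 − 7 = 6 (mod 15).
    The inverse of 8 mod 15 is 2 (since 8·2 = 16 = 1·15 + 1), so t ≡ 2·6 = 12 ≡ 12 (mod 15).
    Then x = 7 + 8·12 = 103, valid modulo lcm(8, 15) = 120: x ≡ 103 (mod 120).
  Combine with x ≡ 17 (mod 21): gcd(120, 21) = 3, and 17 - 103 = -86 is NOT divisible by 3.
    ⇒ system is inconsistent (no integer solution).

No solution (the system is inconsistent).


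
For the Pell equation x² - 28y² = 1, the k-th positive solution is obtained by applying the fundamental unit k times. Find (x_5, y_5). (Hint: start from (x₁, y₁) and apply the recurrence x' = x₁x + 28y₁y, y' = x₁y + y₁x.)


Step 1: Find the fundamental solution (x₁, y₁) of x² - 28y² = 1.
  Expand √28 as a continued fraction. a₀ = ⌊√28⌋ = 5; iterate m_{k+1} = d_k·a_k − m_k, d_{k+1} = (28 − m_{k+1}²)/d_k, a_{k+1} = ⌊(a₀ + m_{k+1})/d_{k+1}⌋ (starting m₀ = 0, d₀ = 1), with convergents p_k = a_k·p_{k-1} + p_{k-2}, q_k = a_k·q_{k-1} + q_{k-2} (p₋₁ = 1, q₋₁ = 0):
  k = 0: a₀ = 5; p₀/q₀ = 5/1; p₀² − 28·q₀² = 25 − 28 = -3.
  k = 1: m = 5, d = 3, a = ⌊(5 + 5)/3⌋ = 3; p/q = (3·5 + 1)/(3·1 + 0) = 16/3; p² − 28·q² = 256 − 252 = 4.
  k = 2: m = 4, d = 4, a = ⌊(5 + 4)/4⌋ = 2; p/q = (2·16 + 5)/(2·3 + 1) = 37/7; p² − 28·q² = 1369 − 1372 = -3.
  k = 3: m = 4, d = 3, a = ⌊(5 + 4)/3⌋ = 3; p/q = (3·37 + 16)/(3·7 + 3) = 127/24; p² − 28·q² = 16129 − 16128 = 1.
  The first convergent with p² − 28·q² = 1 gives the fundamental solution (x₁, y₁) = (127, 24).
Step 2: Apply the recurrence (x_{n+1}, y_{n+1}) = (x₁x_n + 28y₁y_n, x₁y_n + y₁x_n) repeatedly.
  From (x_1, y_1) = (127, 24): x_2 = 127·127 + 28·24·24 = 32257; y_2 = 127·24 + 24·127 = 6096.
  From (x_2, y_2) = (32257, 6096): x_3 = 127·32257 + 28·24·6096 = 8193151; y_3 = 127·6096 + 24·32257 = 1548360.
  From (x_3, y_3) = (8193151, 1548360): x_4 = 127·8193151 + 28·24·1548360 = 2081028097; y_4 = 127·1548360 + 24·8193151 = 393277344.
  From (x_4, y_4) = (2081028097, 393277344): x_5 = 127·2081028097 + 28·24·393277344 = 528572943487; y_5 = 127·393277344 + 24·2081028097 = 99890897016.
Step 3: Verify x_5² - 28·y_5² = 279389356586511295719169 - 279389356586511295719168 = 1 (should be 1). ✓

(x_1, y_1) = (127, 24); (x_5, y_5) = (528572943487, 99890897016).


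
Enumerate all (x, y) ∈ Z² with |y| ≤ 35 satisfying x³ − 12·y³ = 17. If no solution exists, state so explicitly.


The equation is x³ - 12y³ = 17. For fixed y, x³ = 12·y³ + 17, so a solution requires the RHS to be a perfect cube.
Strategy: iterate y from -35 to 35, compute RHS = 12·y³ + 17, and check whether it is a (positive or negative) perfect cube.
Check small values of y:
  y = 0: RHS = 17 is not a perfect cube.
  y = 1: RHS = 29 is not a perfect cube.
  y = -1: RHS = 5 is not a perfect cube.
  y = 2: RHS = 113 is not a perfect cube.
  y = -2: RHS = -79 is not a perfect cube.
  y = 3: RHS = 341 is not a perfect cube.
  y = -3: RHS = -307 is not a perfect cube.
Continuing the search up to |y| = 35 finds no solutions either.
No (x, y) in the scanned range satisfies the equation.

No integer solutions with |y| ≤ 35.


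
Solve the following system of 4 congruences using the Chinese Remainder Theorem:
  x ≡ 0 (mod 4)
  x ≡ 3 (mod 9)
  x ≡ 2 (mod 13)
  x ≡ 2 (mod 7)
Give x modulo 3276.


Product of moduli M = 4 · 9 · 13 · 7 = 3276.
Merge one congruence at a time:
  Start: x ≡ 0 (mod 4).
  Combine with x ≡ 3 (mod 9); new modulus lcm = 36.
    Write x = 0 + 4·t and substitute into x ≡ 3 (mod 9): 4·t ≡ 3 − 0 = 3 (mod 9).
    The inverse of 4 mod 9 is 7 (since 4·7 = 28 = 3·9 + 1), so t ≡ 7·3 = 21 ≡ 3 (mod 9).
    Then x = 0 + 4·3 = 12, valid modulo lcm(4, 9) = 36: x ≡ 12 (mod 36).
  Combine with x ≡ 2 (mod 13); new modulus lcm = 468.
    Write x = 12 + 36·t and substitute into x ≡ 2 (mod 13): 36·t ≡ 2 − 12 = -10 (mod 13).
    Reduce coefficients mod 13: 10·t ≡ 3 (mod 13).
    The inverse of 10 mod 13 is 4 (since 10·4 = 40 = 3·13 + 1), so t ≡ 4·3 = 12 ≡ 12 (mod 13).
    Then x = 12 + 36·12 = 444, valid modulo lcm(36, 13) = 468: x ≡ 444 (mod 468).
  Combine with x ≡ 2 (mod 7); new modulus lcm = 3276.
    Write x = 444 + 468·t and substitute into x ≡ 2 (mod 7): 468·t ≡ 2 − 444 = -442 (mod 7).
    Reduce coefficients mod 7: 6·t ≡ 6 (mod 7).
    The inverse of 6 mod 7 is 6 (since 6·6 = 36 = 5·7 + 1), so t ≡ 6·6 = 36 ≡ 1 (mod 7).
    Then x = 444 + 468·1 = 912, valid modulo lcm(468, 7) = 3276: x ≡ 912 (mod 3276).
Verify against each original: 912 mod 4 = 0, 912 mod 9 = 3, 912 mod 13 = 2, 912 mod 7 = 2.

x ≡ 912 (mod 3276).


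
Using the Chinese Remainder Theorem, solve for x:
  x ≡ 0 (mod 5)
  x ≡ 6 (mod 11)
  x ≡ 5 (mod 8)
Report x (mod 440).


Moduli 5, 11, 8 are pairwise coprime; by CRT there is a unique solution modulo M = 5 · 11 · 8 = 440.
Solve pairwise, accumulating the modulus:
  Start with x ≡ 0 (mod 5).
  Combine with x ≡ 6 (mod 11): since gcd(5, 11) = 1, we get a unique residue mod 55.
    Write x = 0 + 5·t and substitute into x ≡ 6 (mod 11): 5·t ≡ 6 − 0 = 6 (mod 11).
    The inverse of 5 mod 11 is 9 (since 5·9 = 45 = 4·11 + 1), so t ≡ 9·6 = 54 ≡ 10 (mod 11).
    Then x = 0 + 5·10 = 50, valid modulo lcm(5, 11) = 55: x ≡ 50 (mod 55).
  Combine with x ≡ 5 (mod 8): since gcd(55, 8) = 1, we get a unique residue mod 440.
    Write x = 50 + 55·t and substitute into x ≡ 5 (mod 8): 55·t ≡ 5 − 50 = -45 (mod 8).
    Reduce coefficients mod 8: 7·t ≡ 3 (mod 8).
    The inverse of 7 mod 8 is 7 (since 7·7 = 49 = 6·8 + 1), so t ≡ 7·3 = 21 ≡ 5 (mod 8).
    Then x = 50 + 55·5 = 325, valid modulo lcm(55, 8) = 440: x ≡ 325 (mod 440).
Verify: 325 mod 5 = 0 ✓, 325 mod 11 = 6 ✓, 325 mod 8 = 5 ✓.

x ≡ 325 (mod 440).


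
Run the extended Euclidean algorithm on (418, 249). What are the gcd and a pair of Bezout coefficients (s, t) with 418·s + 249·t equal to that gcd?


Euclidean algorithm on (418, 249) — divide until remainder is 0:
  418 = 1 · 249 + 169
  249 = 1 · 169 + 80
  169 = 2 · 80 + 9
  80 = 8 · 9 + 8
  9 = 1 · 8 + 1
  8 = 8 · 1 + 0
gcd(418, 249) = 1.
Track Bezout coefficients alongside the remainders: start with r₀ = 418 = a·1 + b·0 (s = 1, t = 0) and r₁ = 249 = a·0 + b·1 (s = 0, t = 1); each new remainder r_{k+1} = r_{k-1} − q_k·r_k inherits s_{k+1} = s_{k-1} − q_k·s_k, t_{k+1} = t_{k-1} − q_k·t_k, so r_k = a·s_k + b·t_k at every step:
  q = 1: r = 169, s = 1 − 1·0 = 1, t = 0 − 1·1 = -1  (check: 418·1 + 249·(-1) = 169)
  q = 1: r = 80, s = 0 − 1·1 = -1, t = 1 − 1·(-1) = 2  (check: 418·(-1) + 249·2 = 80)
  q = 2: r = 9, s = 1 − 2·(-1) = 3, t = -1 − 2·2 = -5  (check: 418·3 + 249·(-5) = 9)
  q = 8: r = 8, s = -1 − 8·3 = -25, t = 2 − 8·(-5) = 42  (check: 418·(-25) + 249·42 = 8)
  q = 1: r = 1, s = 3 − 1·(-25) = 28, t = -5 − 1·42 = -47  (check: 418·28 + 249·(-47) = 1)
The row with r = 1 (the gcd) gives the Bezout coefficients s = 28, t = -47.
Result: 418 · (28) + 249 · (-47) = 1.

gcd(418, 249) = 1; s = 28, t = -47 (check: 418·28 + 249·(-47) = 1).


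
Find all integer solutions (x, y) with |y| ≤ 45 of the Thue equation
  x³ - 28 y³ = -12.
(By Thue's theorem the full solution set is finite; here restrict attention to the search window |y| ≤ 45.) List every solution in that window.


The equation is x³ - 28y³ = -12. For fixed y, x³ = 28·y³ − 12, so a solution requires the RHS to be a perfect cube.
Strategy: iterate y from -45 to 45, compute RHS = 28·y³ − 12, and check whether it is a (positive or negative) perfect cube.
Check small values of y:
  y = 0: RHS = -12 is not a perfect cube.
  y = 1: RHS = 16 is not a perfect cube.
  y = -1: RHS = -40 is not a perfect cube.
  y = 2: RHS = 212 is not a perfect cube.
  y = -2: RHS = -236 is not a perfect cube.
  y = 3: RHS = 744 is not a perfect cube.
  y = -3: RHS = -768 is not a perfect cube.
Continuing the search up to |y| = 45 finds no solutions either.
No (x, y) in the scanned range satisfies the equation.

No integer solutions with |y| ≤ 45.


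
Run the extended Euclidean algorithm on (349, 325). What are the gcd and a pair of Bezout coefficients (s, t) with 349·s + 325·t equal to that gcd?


Euclidean algorithm on (349, 325) — divide until remainder is 0:
  349 = 1 · 325 + 24
  325 = 13 · 24 + 13
  24 = 1 · 13 + 11
  13 = 1 · 11 + 2
  11 = 5 · 2 + 1
  2 = 2 · 1 + 0
gcd(349, 325) = 1.
Track Bezout coefficients alongside the remainders: start with r₀ = 349 = a·1 + b·0 (s = 1, t = 0) and r₁ = 325 = a·0 + b·1 (s = 0, t = 1); each new remainder r_{k+1} = r_{k-1} − q_k·r_k inherits s_{k+1} = s_{k-1} − q_k·s_k, t_{k+1} = t_{k-1} − q_k·t_k, so r_k = a·s_k + b·t_k at every step:
  q = 1: r = 24, s = 1 − 1·0 = 1, t = 0 − 1·1 = -1  (check: 349·1 + 325·(-1) = 24)
  q = 13: r = 13, s = 0 − 13·1 = -13, t = 1 − 13·(-1) = 14  (check: 349·(-13) + 325·14 = 13)
  q = 1: r = 11, s = 1 − 1·(-13) = 14, t = -1 − 1·14 = -15  (check: 349·14 + 325·(-15) = 11)
  q = 1: r = 2, s = -13 − 1·14 = -27, t = 14 − 1·(-15) = 29  (check: 349·(-27) + 325·29 = 2)
  q = 5: r = 1, s = 14 − 5·(-27) = 149, t = -15 − 5·29 = -160  (check: 349·149 + 325·(-160) = 1)
The row with r = 1 (the gcd) gives the Bezout coefficients s = 149, t = -160.
Result: 349 · (149) + 325 · (-160) = 1.

gcd(349, 325) = 1; s = 149, t = -160 (check: 349·149 + 325·(-160) = 1).


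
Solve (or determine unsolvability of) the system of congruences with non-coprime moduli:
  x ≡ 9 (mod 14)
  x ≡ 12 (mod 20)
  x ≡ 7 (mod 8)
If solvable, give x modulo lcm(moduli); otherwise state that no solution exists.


Moduli 14, 20, 8 are not pairwise coprime, so CRT works modulo lcm(m_i) when all pairwise compatibility conditions hold.
Pairwise compatibility: gcd(m_i, m_j) must divide a_i - a_j for every pair.
Merge one congruence at a time:
  Start: x ≡ 9 (mod 14).
  Combine with x ≡ 12 (mod 20): gcd(14, 20) = 2, and 12 - 9 = 3 is NOT divisible by 2.
    ⇒ system is inconsistent (no integer solution).

No solution (the system is inconsistent).


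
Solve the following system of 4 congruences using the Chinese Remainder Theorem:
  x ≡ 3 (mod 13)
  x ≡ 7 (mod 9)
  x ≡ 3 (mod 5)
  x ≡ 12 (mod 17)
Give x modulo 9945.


Product of moduli M = 13 · 9 · 5 · 17 = 9945.
Merge one congruence at a time:
  Start: x ≡ 3 (mod 13).
  Combine with x ≡ 7 (mod 9); new modulus lcm = 117.
    Write x = 3 + 13·t and substitute into x ≡ 7 (mod 9): 13·t ≡ 7 − 3 = 4 (mod 9).
    Reduce coefficients mod 9: 4·t ≡ 4 (mod 9).
    The inverse of 4 mod 9 is 7 (since 4·7 = 28 = 3·9 + 1), so t ≡ 7·4 = 28 ≡ 1 (mod 9).
    Then x = 3 + 13·1 = 16, valid modulo lcm(13, 9) = 117: x ≡ 16 (mod 117).
  Combine with x ≡ 3 (mod 5); new modulus lcm = 585.
    Write x = 16 + 117·t and substitute into x ≡ 3 (mod 5): 117·t ≡ 3 − 16 = -13 (mod 5).
    Reduce coefficients mod 5: 2·t ≡ 2 (mod 5).
    The inverse of 2 mod 5 is 3 (since 2·3 = 6 = 1·5 + 1), so t ≡ 3·2 = 6 ≡ 1 (mod 5).
    Then x = 16 + 117·1 = 133, valid modulo lcm(117, 5) = 585: x ≡ 133 (mod 585).
  Combine with x ≡ 12 (mod 17); new modulus lcm = 9945.
    Write x = 133 + 585·t and substitute into x ≡ 12 (mod 17): 585·t ≡ 12 − 133 = -121 (mod 17).
    Reduce coefficients mod 17: 7·t ≡ 15 (mod 17).
    The inverse of 7 mod 17 is 5 (since 7·5 = 35 = 2·17 + 1), so t ≡ 5·15 = 75 ≡ 7 (mod 17).
    Then x = 133 + 585·7 = 4228, valid modulo lcm(585, 17) = 9945: x ≡ 4228 (mod 9945).
Verify against each original: 4228 mod 13 = 3, 4228 mod 9 = 7, 4228 mod 5 = 3, 4228 mod 17 = 12.

x ≡ 4228 (mod 9945).


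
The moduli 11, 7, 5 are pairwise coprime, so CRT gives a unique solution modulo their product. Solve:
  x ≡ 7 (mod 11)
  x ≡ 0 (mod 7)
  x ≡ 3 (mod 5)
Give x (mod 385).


Moduli 11, 7, 5 are pairwise coprime; by CRT there is a unique solution modulo M = 11 · 7 · 5 = 385.
Solve pairwise, accumulating the modulus:
  Start with x ≡ 7 (mod 11).
  Combine with x ≡ 0 (mod 7): since gcd(11, 7) = 1, we get a unique residue mod 77.
    Write x = 7 + 11·t and substitute into x ≡ 0 (mod 7): 11·t ≡ 0 − 7 = -7 (mod 7).
    Reduce coefficients mod 7: 4·t ≡ 0 (mod 7).
    The inverse of 4 mod 7 is 2 (since 4·2 = 8 = 1·7 + 1), so t ≡ 2·0 = 0 ≡ 0 (mod 7).
    Then x = 7 + 11·0 = 7, valid modulo lcm(11, 7) = 77: x ≡ 7 (mod 77).
  Combine with x ≡ 3 (mod 5): since gcd(77, 5) = 1, we get a unique residue mod 385.
    Write x = 7 + 77·t and substitute into x ≡ 3 (mod 5): 77·t ≡ 3 − 7 = -4 (mod 5).
    Reduce coefficients mod 5: 2·t ≡ 1 (mod 5).
    The inverse of 2 mod 5 is 3 (since 2·3 = 6 = 1·5 + 1), so t ≡ 3·1 = 3 ≡ 3 (mod 5).
    Then x = 7 + 77·3 = 238, valid modulo lcm(77, 5) = 385: x ≡ 238 (mod 385).
Verify: 238 mod 11 = 7 ✓, 238 mod 7 = 0 ✓, 238 mod 5 = 3 ✓.

x ≡ 238 (mod 385).


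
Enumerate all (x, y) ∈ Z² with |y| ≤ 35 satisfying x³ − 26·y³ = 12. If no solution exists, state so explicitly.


The equation is x³ - 26y³ = 12. For fixed y, x³ = 26·y³ + 12, so a solution requires the RHS to be a perfect cube.
Strategy: iterate y from -35 to 35, compute RHS = 26·y³ + 12, and check whether it is a (positive or negative) perfect cube.
Check small values of y:
  y = 0: RHS = 12 is not a perfect cube.
  y = 1: RHS = 38 is not a perfect cube.
  y = -1: RHS = -14 is not a perfect cube.
  y = 2: RHS = 220 is not a perfect cube.
  y = -2: RHS = -196 is not a perfect cube.
  y = 3: RHS = 714 is not a perfect cube.
  y = -3: RHS = -690 is not a perfect cube.
Continuing the search up to |y| = 35 finds no solutions either.
No (x, y) in the scanned range satisfies the equation.

No integer solutions with |y| ≤ 35.


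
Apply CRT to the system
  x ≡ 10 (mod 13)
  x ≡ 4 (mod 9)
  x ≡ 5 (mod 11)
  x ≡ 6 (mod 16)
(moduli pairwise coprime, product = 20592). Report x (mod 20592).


Product of moduli M = 13 · 9 · 11 · 16 = 20592.
Merge one congruence at a time:
  Start: x ≡ 10 (mod 13).
  Combine with x ≡ 4 (mod 9); new modulus lcm = 117.
    Write x = 10 + 13·t and substitute into x ≡ 4 (mod 9): 13·t ≡ 4 − 10 = -6 (mod 9).
    Reduce coefficients mod 9: 4·t ≡ 3 (mod 9).
    The inverse of 4 mod 9 is 7 (since 4·7 = 28 = 3·9 + 1), so t ≡ 7·3 = 21 ≡ 3 (mod 9).
    Then x = 10 + 13·3 = 49, valid modulo lcm(13, 9) = 117: x ≡ 49 (mod 117).
  Combine with x ≡ 5 (mod 11); new modulus lcm = 1287.
    Write x = 49 + 117·t and substitute into x ≡ 5 (mod 11): 117·t ≡ 5 − 49 = -44 (mod 11).
    Reduce coefficients mod 11: 7·t ≡ 0 (mod 11).
    The inverse of 7 mod 11 is 8 (since 7·8 = 56 = 5·11 + 1), so t ≡ 8·0 = 0 ≡ 0 (mod 11).
    Then x = 49 + 117·0 = 49, valid modulo lcm(117, 11) = 1287: x ≡ 49 (mod 1287).
  Combine with x ≡ 6 (mod 16); new modulus lcm = 20592.
    Write x = 49 + 1287·t and substitute into x ≡ 6 (mod 16): 1287·t ≡ 6 − 49 = -43 (mod 16).
    Reduce coefficients mod 16: 7·t ≡ 5 (mod 16).
    The inverse of 7 mod 16 is 7 (since 7·7 = 49 = 3·16 + 1), so t ≡ 7·5 = 35 ≡ 3 (mod 16).
    Then x = 49 + 1287·3 = 3910, valid modulo lcm(1287, 16) = 20592: x ≡ 3910 (mod 20592).
Verify against each original: 3910 mod 13 = 10, 3910 mod 9 = 4, 3910 mod 11 = 5, 3910 mod 16 = 6.

x ≡ 3910 (mod 20592).


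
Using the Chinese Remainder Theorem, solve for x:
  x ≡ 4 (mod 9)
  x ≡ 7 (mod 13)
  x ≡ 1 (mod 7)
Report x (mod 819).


Moduli 9, 13, 7 are pairwise coprime; by CRT there is a unique solution modulo M = 9 · 13 · 7 = 819.
Solve pairwise, accumulating the modulus:
  Start with x ≡ 4 (mod 9).
  Combine with x ≡ 7 (mod 13): since gcd(9, 13) = 1, we get a unique residue mod 117.
    Write x = 4 + 9·t and substitute into x ≡ 7 (mod 13): 9·t ≡ 7 − 4 = 3 (mod 13).
    The inverse of 9 mod 13 is 3 (since 9·3 = 27 = 2·13 + 1), so t ≡ 3·3 = 9 ≡ 9 (mod 13).
    Then x = 4 + 9·9 = 85, valid modulo lcm(9, 13) = 117: x ≡ 85 (mod 117).
  Combine with x ≡ 1 (mod 7): since gcd(117, 7) = 1, we get a unique residue mod 819.
    Write x = 85 + 117·t and substitute into x ≡ 1 (mod 7): 117·t ≡ 1 − 85 = -84 (mod 7).
    Reduce coefficients mod 7: 5·t ≡ 0 (mod 7).
    The inverse of 5 mod 7 is 3 (since 5·3 = 15 = 2·7 + 1), so t ≡ 3·0 = 0 ≡ 0 (mod 7).
    Then x = 85 + 117·0 = 85, valid modulo lcm(117, 7) = 819: x ≡ 85 (mod 819).
Verify: 85 mod 9 = 4 ✓, 85 mod 13 = 7 ✓, 85 mod 7 = 1 ✓.

x ≡ 85 (mod 819).


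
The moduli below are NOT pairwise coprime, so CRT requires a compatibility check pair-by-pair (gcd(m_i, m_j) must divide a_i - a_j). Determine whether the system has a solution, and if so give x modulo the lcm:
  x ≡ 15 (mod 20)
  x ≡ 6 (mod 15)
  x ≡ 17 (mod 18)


Moduli 20, 15, 18 are not pairwise coprime, so CRT works modulo lcm(m_i) when all pairwise compatibility conditions hold.
Pairwise compatibility: gcd(m_i, m_j) must divide a_i - a_j for every pair.
Merge one congruence at a time:
  Start: x ≡ 15 (mod 20).
  Combine with x ≡ 6 (mod 15): gcd(20, 15) = 5, and 6 - 15 = -9 is NOT divisible by 5.
    ⇒ system is inconsistent (no integer solution).

No solution (the system is inconsistent).


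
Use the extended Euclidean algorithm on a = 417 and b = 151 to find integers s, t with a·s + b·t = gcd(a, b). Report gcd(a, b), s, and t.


Euclidean algorithm on (417, 151) — divide until remainder is 0:
  417 = 2 · 151 + 115
  151 = 1 · 115 + 36
  115 = 3 · 36 + 7
  36 = 5 · 7 + 1
  7 = 7 · 1 + 0
gcd(417, 151) = 1.
Track Bezout coefficients alongside the remainders: start with r₀ = 417 = a·1 + b·0 (s = 1, t = 0) and r₁ = 151 = a·0 + b·1 (s = 0, t = 1); each new remainder r_{k+1} = r_{k-1} − q_k·r_k inherits s_{k+1} = s_{k-1} − q_k·s_k, t_{k+1} = t_{k-1} − q_k·t_k, so r_k = a·s_k + b·t_k at every step:
  q = 2: r = 115, s = 1 − 2·0 = 1, t = 0 − 2·1 = -2  (check: 417·1 + 151·(-2) = 115)
  q = 1: r = 36, s = 0 − 1·1 = -1, t = 1 − 1·(-2) = 3  (check: 417·(-1) + 151·3 = 36)
  q = 3: r = 7, s = 1 − 3·(-1) = 4, t = -2 − 3·3 = -11  (check: 417·4 + 151·(-11) = 7)
  q = 5: r = 1, s = -1 − 5·4 = -21, t = 3 − 5·(-11) = 58  (check: 417·(-21) + 151·58 = 1)
The row with r = 1 (the gcd) gives the Bezout coefficients s = -21, t = 58.
Result: 417 · (-21) + 151 · (58) = 1.

gcd(417, 151) = 1; s = -21, t = 58 (check: 417·(-21) + 151·58 = 1).


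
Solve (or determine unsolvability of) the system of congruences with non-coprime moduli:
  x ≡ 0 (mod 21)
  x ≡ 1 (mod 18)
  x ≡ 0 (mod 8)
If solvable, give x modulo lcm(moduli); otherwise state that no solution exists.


Moduli 21, 18, 8 are not pairwise coprime, so CRT works modulo lcm(m_i) when all pairwise compatibility conditions hold.
Pairwise compatibility: gcd(m_i, m_j) must divide a_i - a_j for every pair.
Merge one congruence at a time:
  Start: x ≡ 0 (mod 21).
  Combine with x ≡ 1 (mod 18): gcd(21, 18) = 3, and 1 - 0 = 1 is NOT divisible by 3.
    ⇒ system is inconsistent (no integer solution).

No solution (the system is inconsistent).


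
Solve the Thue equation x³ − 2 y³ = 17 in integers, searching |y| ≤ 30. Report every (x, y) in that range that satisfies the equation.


The equation is x³ - 2y³ = 17. For fixed y, x³ = 2·y³ + 17, so a solution requires the RHS to be a perfect cube.
Strategy: iterate y from -30 to 30, compute RHS = 2·y³ + 17, and check whether it is a (positive or negative) perfect cube.
Check small values of y:
  y = 0: RHS = 17 is not a perfect cube.
  y = 1: RHS = 19 is not a perfect cube.
  y = -1: RHS = 15 is not a perfect cube.
  y = 2: RHS = 33 is not a perfect cube.
  y = -2: RHS = 1 = (1)³ ⇒ x = 1 works.
  y = 3: RHS = 71 is not a perfect cube.
  y = -3: RHS = -37 is not a perfect cube.
Continuing the search up to |y| = 30 finds no further solutions beyond those listed.
Collected solutions: (1, -2).

Solutions (with |y| ≤ 30): (1, -2).


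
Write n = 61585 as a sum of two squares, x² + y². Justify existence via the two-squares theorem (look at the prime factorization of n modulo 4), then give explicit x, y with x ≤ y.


Step 1: Factor n = 61585 = 5 · 109 · 113.
Step 2: Check the mod-4 condition on each prime factor: 5 ≡ 1 (mod 4), exponent 1; 109 ≡ 1 (mod 4), exponent 1; 113 ≡ 1 (mod 4), exponent 1.
All primes ≡ 3 (mod 4) appear to even exponent (or don't appear), so by the two-squares theorem n IS expressible as a sum of two squares.
Step 3: Build a representation. Here n = 5 · 109 · 113 is a product of primes ≡ 1 (mod 4). Each prime p ≡ 1 (mod 4) is itself a sum of two squares; find a² by testing p − a² for a perfect square:
  5: 5 − 1² = 4 = 2² ⇒ 5 = 1² + 2².
  109: 109 − 1² = 108, 109 − 2² = 105, 109 − 3² = 100 = 10² ⇒ 109 = 3² + 10².
  113: 113 − 1² = 112, 113 − 2² = 109, 113 − 3² = 104, 113 − 4² = 97, 113 − 5² = 88, 113 − 6² = 77, 113 − 7² = 64 = 8² ⇒ 113 = 7² + 8².
  Combine using the Brahmagupta–Fibonacci identity (a² + b²)(c² + d²) = (ac − bd)² + (ad + bc)² = (ac + bd)² + (ad − bc)²:
  5 · 109 = 545: from (1² + 2²)(3² + 10²), take (1·3 − 2·10, 1·10 + 2·3) = (3 − 20, 10 + 6) = (-17, 16); dropping signs (only squares matter) gives (17, 16); check 17² + 16² = 289 + 256 = 545 ✓.
  545 · 113 = 61585: from (17² + 16²)(7² + 8²), take (17·7 − 16·8, 17·8 + 16·7) = (119 − 128, 136 + 112) = (-9, 248); dropping signs (only squares matter) gives (9, 248); check 9² + 248² = 81 + 61504 = 61585 ✓.
Step 4: Order so x ≤ y and verify: 9² + 248² = 81 + 61504 = 61585 = n. ✓

n = 61585 = 9² + 248² (one valid representation with x ≤ y).


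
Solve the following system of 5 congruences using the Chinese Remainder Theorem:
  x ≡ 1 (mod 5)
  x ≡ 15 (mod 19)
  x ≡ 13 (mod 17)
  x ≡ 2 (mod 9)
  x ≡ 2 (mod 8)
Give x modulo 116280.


Product of moduli M = 5 · 19 · 17 · 9 · 8 = 116280.
Merge one congruence at a time:
  Start: x ≡ 1 (mod 5).
  Combine with x ≡ 15 (mod 19); new modulus lcm = 95.
    Write x = 1 + 5·t and substitute into x ≡ 15 (mod 19): 5·t ≡ 15 − 1 = 14 (mod 19).
    The inverse of 5 mod 19 is 4 (since 5·4 = 20 = 1·19 + 1), so t ≡ 4·14 = 56 ≡ 18 (mod 19).
    Then x = 1 + 5·18 = 91, valid modulo lcm(5, 19) = 95: x ≡ 91 (mod 95).
  Combine with x ≡ 13 (mod 17); new modulus lcm = 1615.
    Write x = 91 + 95·t and substitute into x ≡ 13 (mod 17): 95·t ≡ 13 − 91 = -78 (mod 17).
    Reduce coefficients mod 17: 10·t ≡ 7 (mod 17).
    The inverse of 10 mod 17 is 12 (since 10·12 = 120 = 7·17 + 1), so t ≡ 12·7 = 84 ≡ 16 (mod 17).
    Then x = 91 + 95·16 = 1611, valid modulo lcm(95, 17) = 1615: x ≡ 1611 (mod 1615).
  Combine with x ≡ 2 (mod 9); new modulus lcm = 14535.
    Write x = 1611 + 1615·t and substitute into x ≡ 2 (mod 9): 1615·t ≡ 2 − 1611 = -1609 (mod 9).
    Reduce coefficients mod 9: 4·t ≡ 2 (mod 9).
    The inverse of 4 mod 9 is 7 (since 4·7 = 28 = 3·9 + 1), so t ≡ 7·2 = 14 ≡ 5 (mod 9).
    Then x = 1611 + 1615·5 = 9686, valid modulo lcm(1615, 9) = 14535: x ≡ 9686 (mod 14535).
  Combine with x ≡ 2 (mod 8); new modulus lcm = 116280.
    Write x = 9686 + 14535·t and substitute into x ≡ 2 (mod 8): 14535·t ≡ 2 − 9686 = -9684 (mod 8).
    Reduce coefficients mod 8: 7·t ≡ 4 (mod 8).
    The inverse of 7 mod 8 is 7 (since 7·7 = 49 = 6·8 + 1), so t ≡ 7·4 = 28 ≡ 4 (mod 8).
    Then x = 9686 + 14535·4 = 67826, valid modulo lcm(14535, 8) = 116280: x ≡ 67826 (mod 116280).
Verify against each original: 67826 mod 5 = 1, 67826 mod 19 = 15, 67826 mod 17 = 13, 67826 mod 9 = 2, 67826 mod 8 = 2.

x ≡ 67826 (mod 116280).


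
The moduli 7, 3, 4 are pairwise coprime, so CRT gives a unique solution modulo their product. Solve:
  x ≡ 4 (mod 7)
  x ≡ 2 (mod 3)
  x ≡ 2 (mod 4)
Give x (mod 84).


Moduli 7, 3, 4 are pairwise coprime; by CRT there is a unique solution modulo M = 7 · 3 · 4 = 84.
Solve pairwise, accumulating the modulus:
  Start with x ≡ 4 (mod 7).
  Combine with x ≡ 2 (mod 3): since gcd(7, 3) = 1, we get a unique residue mod 21.
    Write x = 4 + 7·t and substitute into x ≡ 2 (mod 3): 7·t ≡ 2 − 4 = -2 (mod 3).
    Reduce coefficients mod 3: 1·t ≡ 1 (mod 3).
    So t ≡ 1 (mod 3).
    Then x = 4 + 7·1 = 11, valid modulo lcm(7, 3) = 21: x ≡ 11 (mod 21).
  Combine with x ≡ 2 (mod 4): since gcd(21, 4) = 1, we get a unique residue mod 84.
    Write x = 11 + 21·t and substitute into x ≡ 2 (mod 4): 21·t ≡ 2 − 11 = -9 (mod 4).
    Reduce coefficients mod 4: 1·t ≡ 3 (mod 4).
    So t ≡ 3 (mod 4).
    Then x = 11 + 21·3 = 74, valid modulo lcm(21, 4) = 84: x ≡ 74 (mod 84).
Verify: 74 mod 7 = 4 ✓, 74 mod 3 = 2 ✓, 74 mod 4 = 2 ✓.

x ≡ 74 (mod 84).


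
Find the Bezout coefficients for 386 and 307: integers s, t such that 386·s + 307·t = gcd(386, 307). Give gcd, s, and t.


Euclidean algorithm on (386, 307) — divide until remainder is 0:
  386 = 1 · 307 + 79
  307 = 3 · 79 + 70
  79 = 1 · 70 + 9
  70 = 7 · 9 + 7
  9 = 1 · 7 + 2
  7 = 3 · 2 + 1
  2 = 2 · 1 + 0
gcd(386, 307) = 1.
Track Bezout coefficients alongside the remainders: start with r₀ = 386 = a·1 + b·0 (s = 1, t = 0) and r₁ = 307 = a·0 + b·1 (s = 0, t = 1); each new remainder r_{k+1} = r_{k-1} − q_k·r_k inherits s_{k+1} = s_{k-1} − q_k·s_k, t_{k+1} = t_{k-1} − q_k·t_k, so r_k = a·s_k + b·t_k at every step:
  q = 1: r = 79, s = 1 − 1·0 = 1, t = 0 − 1·1 = -1  (check: 386·1 + 307·(-1) = 79)
  q = 3: r = 70, s = 0 − 3·1 = -3, t = 1 − 3·(-1) = 4  (check: 386·(-3) + 307·4 = 70)
  q = 1: r = 9, s = 1 − 1·(-3) = 4, t = -1 − 1·4 = -5  (check: 386·4 + 307·(-5) = 9)
  q = 7: r = 7, s = -3 − 7·4 = -31, t = 4 − 7·(-5) = 39  (check: 386·(-31) + 307·39 = 7)
  q = 1: r = 2, s = 4 − 1·(-31) = 35, t = -5 − 1·39 = -44  (check: 386·35 + 307·(-44) = 2)
  q = 3: r = 1, s = -31 − 3·35 = -136, t = 39 − 3·(-44) = 171  (check: 386·(-136) + 307·171 = 1)
The row with r = 1 (the gcd) gives the Bezout coefficients s = -136, t = 171.
Result: 386 · (-136) + 307 · (171) = 1.

gcd(386, 307) = 1; s = -136, t = 171 (check: 386·(-136) + 307·171 = 1).


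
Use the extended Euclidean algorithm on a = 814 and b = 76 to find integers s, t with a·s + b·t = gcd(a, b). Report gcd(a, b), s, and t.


Euclidean algorithm on (814, 76) — divide until remainder is 0:
  814 = 10 · 76 + 54
  76 = 1 · 54 + 22
  54 = 2 · 22 + 10
  22 = 2 · 10 + 2
  10 = 5 · 2 + 0
gcd(814, 76) = 2.
Track Bezout coefficients alongside the remainders: start with r₀ = 814 = a·1 + b·0 (s = 1, t = 0) and r₁ = 76 = a·0 + b·1 (s = 0, t = 1); each new remainder r_{k+1} = r_{k-1} − q_k·r_k inherits s_{k+1} = s_{k-1} − q_k·s_k, t_{k+1} = t_{k-1} − q_k·t_k, so r_k = a·s_k + b·t_k at every step:
  q = 10: r = 54, s = 1 − 10·0 = 1, t = 0 − 10·1 = -10  (check: 814·1 + 76·(-10) = 54)
  q = 1: r = 22, s = 0 − 1·1 = -1, t = 1 − 1·(-10) = 11  (check: 814·(-1) + 76·11 = 22)
  q = 2: r = 10, s = 1 − 2·(-1) = 3, t = -10 − 2·11 = -32  (check: 814·3 + 76·(-32) = 10)
  q = 2: r = 2, s = -1 − 2·3 = -7, t = 11 − 2·(-32) = 75  (check: 814·(-7) + 76·75 = 2)
The row with r = 2 (the gcd) gives the Bezout coefficients s = -7, t = 75.
Result: 814 · (-7) + 76 · (75) = 2.

gcd(814, 76) = 2; s = -7, t = 75 (check: 814·(-7) + 76·75 = 2).


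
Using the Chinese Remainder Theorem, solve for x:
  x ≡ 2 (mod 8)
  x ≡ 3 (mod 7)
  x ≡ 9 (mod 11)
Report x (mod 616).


Moduli 8, 7, 11 are pairwise coprime; by CRT there is a unique solution modulo M = 8 · 7 · 11 = 616.
Solve pairwise, accumulating the modulus:
  Start with x ≡ 2 (mod 8).
  Combine with x ≡ 3 (mod 7): since gcd(8, 7) = 1, we get a unique residue mod 56.
    Write x = 2 + 8·t and substitute into x ≡ 3 (mod 7): 8·t ≡ 3 − 2 = 1 (mod 7).
    Reduce coefficients mod 7: 1·t ≡ 1 (mod 7).
    So t ≡ 1 (mod 7).
    Then x = 2 + 8·1 = 10, valid modulo lcm(8, 7) = 56: x ≡ 10 (mod 56).
  Combine with x ≡ 9 (mod 11): since gcd(56, 11) = 1, we get a unique residue mod 616.
    Write x = 10 + 56·t and substitute into x ≡ 9 (mod 11): 56·t ≡ 9 − 10 = -1 (mod 11).
    Reduce coefficients mod 11: 1·t ≡ 10 (mod 11).
    So t ≡ 10 (mod 11).
    Then x = 10 + 56·10 = 570, valid modulo lcm(56, 11) = 616: x ≡ 570 (mod 616).
Verify: 570 mod 8 = 2 ✓, 570 mod 7 = 3 ✓, 570 mod 11 = 9 ✓.

x ≡ 570 (mod 616).


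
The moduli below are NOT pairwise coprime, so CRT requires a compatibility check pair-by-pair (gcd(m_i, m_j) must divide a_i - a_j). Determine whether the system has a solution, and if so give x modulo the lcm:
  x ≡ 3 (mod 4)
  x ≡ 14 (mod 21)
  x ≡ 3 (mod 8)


Moduli 4, 21, 8 are not pairwise coprime, so CRT works modulo lcm(m_i) when all pairwise compatibility conditions hold.
Pairwise compatibility: gcd(m_i, m_j) must divide a_i - a_j for every pair.
Merge one congruence at a time:
  Start: x ≡ 3 (mod 4).
  Combine with x ≡ 14 (mod 21): gcd(4, 21) = 1; 14 - 3 = 11, which IS divisible by 1, so compatible.
    Write x = 3 + 4·t and substitute into x ≡ 14 (mod 21): 4·t ≡ 14 − 3 = 11 (mod 21).
    The inverse of 4 mod 21 is 16 (since 4·16 = 64 = 3·21 + 1), so t ≡ 16·11 = 176 ≡ 8 (mod 21).
    Then x = 3 + 4·8 = 35, valid modulo lcm(4, 21) = 84: x ≡ 35 (mod 84).
  Combine with x ≡ 3 (mod 8): gcd(84, 8) = 4; 3 - 35 = -32, which IS divisible by 4, so compatible.
    Write x = 35 + 84·t and substitute into x ≡ 3 (mod 8): 84·t ≡ 3 − 35 = -32 (mod 8).
    Divide the congruence (and modulus) by g = 4: 21·t ≡ -8 (mod 2).
    Reduce coefficients mod 2: 1·t ≡ 0 (mod 2).
    So t ≡ 0 (mod 2).
    Then x = 35 + 84·0 = 35, valid modulo lcm(84, 8) = 168: x ≡ 35 (mod 168).
Verify: 35 mod 4 = 3, 35 mod 21 = 14, 35 mod 8 = 3.

x ≡ 35 (mod 168).


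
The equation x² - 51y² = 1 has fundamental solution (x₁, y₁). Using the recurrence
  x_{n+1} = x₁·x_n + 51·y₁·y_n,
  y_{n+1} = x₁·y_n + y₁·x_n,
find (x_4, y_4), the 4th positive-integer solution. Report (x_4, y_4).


Step 1: Find the fundamental solution (x₁, y₁) of x² - 51y² = 1.
  Expand √51 as a continued fraction. a₀ = ⌊√51⌋ = 7; iterate m_{k+1} = d_k·a_k − m_k, d_{k+1} = (51 − m_{k+1}²)/d_k, a_{k+1} = ⌊(a₀ + m_{k+1})/d_{k+1}⌋ (starting m₀ = 0, d₀ = 1), with convergents p_k = a_k·p_{k-1} + p_{k-2}, q_k = a_k·q_{k-1} + q_{k-2} (p₋₁ = 1, q₋₁ = 0):
  k = 0: a₀ = 7; p₀/q₀ = 7/1; p₀² − 51·q₀² = 49 − 51 = -2.
  k = 1: m = 7, d = 2, a = ⌊(7 + 7)/2⌋ = 7; p/q = (7·7 + 1)/(7·1 + 0) = 50/7; p² − 51·q² = 2500 − 2499 = 1.
  The first convergent with p² − 51·q² = 1 gives the fundamental solution (x₁, y₁) = (50, 7).
Step 2: Apply the recurrence (x_{n+1}, y_{n+1}) = (x₁x_n + 51y₁y_n, x₁y_n + y₁x_n) repeatedly.
  From (x_1, y_1) = (50, 7): x_2 = 50·50 + 51·7·7 = 4999; y_2 = 50·7 + 7·50 = 700.
  From (x_2, y_2) = (4999, 700): x_3 = 50·4999 + 51·7·700 = 499850; y_3 = 50·700 + 7·4999 = 69993.
  From (x_3, y_3) = (499850, 69993): x_4 = 50·499850 + 51·7·69993 = 49980001; y_4 = 50·69993 + 7·499850 = 6998600.
Step 3: Verify x_4² - 51·y_4² = 2498000499960001 - 2498000499960000 = 1 (should be 1). ✓

(x_1, y_1) = (50, 7); (x_4, y_4) = (49980001, 6998600).


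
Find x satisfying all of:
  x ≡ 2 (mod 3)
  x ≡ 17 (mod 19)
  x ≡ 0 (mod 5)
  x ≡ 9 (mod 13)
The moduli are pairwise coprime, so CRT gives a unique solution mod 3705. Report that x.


Product of moduli M = 3 · 19 · 5 · 13 = 3705.
Merge one congruence at a time:
  Start: x ≡ 2 (mod 3).
  Combine with x ≡ 17 (mod 19); new modulus lcm = 57.
    Write x = 2 + 3·t and substitute into x ≡ 17 (mod 19): 3·t ≡ 17 − 2 = 15 (mod 19).
    The inverse of 3 mod 19 is 13 (since 3·13 = 39 = 2·19 + 1), so t ≡ 13·15 = 195 ≡ 5 (mod 19).
    Then x = 2 + 3·5 = 17, valid modulo lcm(3, 19) = 57: x ≡ 17 (mod 57).
  Combine with x ≡ 0 (mod 5); new modulus lcm = 285.
    Write x = 17 + 57·t and substitute into x ≡ 0 (mod 5): 57·t ≡ 0 − 17 = -17 (mod 5).
    Reduce coefficients mod 5: 2·t ≡ 3 (mod 5).
    The inverse of 2 mod 5 is 3 (since 2·3 = 6 = 1·5 + 1), so t ≡ 3·3 = 9 ≡ 4 (mod 5).
    Then x = 17 + 57·4 = 245, valid modulo lcm(57, 5) = 285: x ≡ 245 (mod 285).
  Combine with x ≡ 9 (mod 13); new modulus lcm = 3705.
    Write x = 245 + 285·t and substitute into x ≡ 9 (mod 13): 285·t ≡ 9 − 245 = -236 (mod 13).
    Reduce coefficients mod 13: 12·t ≡ 11 (mod 13).
    The inverse of 12 mod 13 is 12 (since 12·12 = 144 = 11·13 + 1), so t ≡ 12·11 = 132 ≡ 2 (mod 13).
    Then x = 245 + 285·2 = 815, valid modulo lcm(285, 13) = 3705: x ≡ 815 (mod 3705).
Verify against each original: 815 mod 3 = 2, 815 mod 19 = 17, 815 mod 5 = 0, 815 mod 13 = 9.

x ≡ 815 (mod 3705).


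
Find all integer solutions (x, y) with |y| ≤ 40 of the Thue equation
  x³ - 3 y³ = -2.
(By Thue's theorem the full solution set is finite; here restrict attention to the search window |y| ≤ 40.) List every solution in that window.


The equation is x³ - 3y³ = -2. For fixed y, x³ = 3·y³ − 2, so a solution requires the RHS to be a perfect cube.
Strategy: iterate y from -40 to 40, compute RHS = 3·y³ − 2, and check whether it is a (positive or negative) perfect cube.
Check small values of y:
  y = 0: RHS = -2 is not a perfect cube.
  y = 1: RHS = 1 = (1)³ ⇒ x = 1 works.
  y = -1: RHS = -5 is not a perfect cube.
  y = 2: RHS = 22 is not a perfect cube.
  y = -2: RHS = -26 is not a perfect cube.
  y = 3: RHS = 79 is not a perfect cube.
  y = -3: RHS = -83 is not a perfect cube.
Continuing the search up to |y| = 40 finds no further solutions beyond those listed.
Collected solutions: (1, 1).

Solutions (with |y| ≤ 40): (1, 1).


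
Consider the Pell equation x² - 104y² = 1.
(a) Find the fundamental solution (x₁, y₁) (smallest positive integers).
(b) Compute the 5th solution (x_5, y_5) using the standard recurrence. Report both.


Step 1: Find the fundamental solution (x₁, y₁) of x² - 104y² = 1.
  Expand √104 as a continued fraction. a₀ = ⌊√104⌋ = 10; iterate m_{k+1} = d_k·a_k − m_k, d_{k+1} = (104 − m_{k+1}²)/d_k, a_{k+1} = ⌊(a₀ + m_{k+1})/d_{k+1}⌋ (starting m₀ = 0, d₀ = 1), with convergents p_k = a_k·p_{k-1} + p_{k-2}, q_k = a_k·q_{k-1} + q_{k-2} (p₋₁ = 1, q₋₁ = 0):
  k = 0: a₀ = 10; p₀/q₀ = 10/1; p₀² − 104·q₀² = 100 − 104 = -4.
  k = 1: m = 10, d = 4, a = ⌊(10 + 10)/4⌋ = 5; p/q = (5·10 + 1)/(5·1 + 0) = 51/5; p² − 104·q² = 2601 − 2600 = 1.
  The first convergent with p² − 104·q² = 1 gives the fundamental solution (x₁, y₁) = (51, 5).
Step 2: Apply the recurrence (x_{n+1}, y_{n+1}) = (x₁x_n + 104y₁y_n, x₁y_n + y₁x_n) repeatedly.
  From (x_1, y_1) = (51, 5): x_2 = 51·51 + 104·5·5 = 5201; y_2 = 51·5 + 5·51 = 510.
  From (x_2, y_2) = (5201, 510): x_3 = 51·5201 + 104·5·510 = 530451; y_3 = 51·510 + 5·5201 = 52015.
  From (x_3, y_3) = (530451, 52015): x_4 = 51·530451 + 104·5·52015 = 54100801; y_4 = 51·52015 + 5·530451 = 5305020.
  From (x_4, y_4) = (54100801, 5305020): x_5 = 51·54100801 + 104·5·5305020 = 5517751251; y_5 = 51·5305020 + 5·54100801 = 541060025.
Step 3: Verify x_5² - 104·y_5² = 30445578867912065001 - 30445578867912065000 = 1 (should be 1). ✓

(x_1, y_1) = (51, 5); (x_5, y_5) = (5517751251, 541060025).


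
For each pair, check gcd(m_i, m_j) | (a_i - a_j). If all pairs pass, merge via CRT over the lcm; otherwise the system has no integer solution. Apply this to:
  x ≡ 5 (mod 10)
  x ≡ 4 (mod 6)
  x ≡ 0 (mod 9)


Moduli 10, 6, 9 are not pairwise coprime, so CRT works modulo lcm(m_i) when all pairwise compatibility conditions hold.
Pairwise compatibility: gcd(m_i, m_j) must divide a_i - a_j for every pair.
Merge one congruence at a time:
  Start: x ≡ 5 (mod 10).
  Combine with x ≡ 4 (mod 6): gcd(10, 6) = 2, and 4 - 5 = -1 is NOT divisible by 2.
    ⇒ system is inconsistent (no integer solution).

No solution (the system is inconsistent).


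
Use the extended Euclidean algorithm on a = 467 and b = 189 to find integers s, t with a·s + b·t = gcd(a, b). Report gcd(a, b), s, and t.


Euclidean algorithm on (467, 189) — divide until remainder is 0:
  467 = 2 · 189 + 89
  189 = 2 · 89 + 11
  89 = 8 · 11 + 1
  11 = 11 · 1 + 0
gcd(467, 189) = 1.
Track Bezout coefficients alongside the remainders: start with r₀ = 467 = a·1 + b·0 (s = 1, t = 0) and r₁ = 189 = a·0 + b·1 (s = 0, t = 1); each new remainder r_{k+1} = r_{k-1} − q_k·r_k inherits s_{k+1} = s_{k-1} − q_k·s_k, t_{k+1} = t_{k-1} − q_k·t_k, so r_k = a·s_k + b·t_k at every step:
  q = 2: r = 89, s = 1 − 2·0 = 1, t = 0 − 2·1 = -2  (check: 467·1 + 189·(-2) = 89)
  q = 2: r = 11, s = 0 − 2·1 = -2, t = 1 − 2·(-2) = 5  (check: 467·(-2) + 189·5 = 11)
  q = 8: r = 1, s = 1 − 8·(-2) = 17, t = -2 − 8·5 = -42  (check: 467·17 + 189·(-42) = 1)
The row with r = 1 (the gcd) gives the Bezout coefficients s = 17, t = -42.
Result: 467 · (17) + 189 · (-42) = 1.

gcd(467, 189) = 1; s = 17, t = -42 (check: 467·17 + 189·(-42) = 1).


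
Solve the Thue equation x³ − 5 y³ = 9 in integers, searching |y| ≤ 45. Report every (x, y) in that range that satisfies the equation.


The equation is x³ - 5y³ = 9. For fixed y, x³ = 5·y³ + 9, so a solution requires the RHS to be a perfect cube.
Strategy: iterate y from -45 to 45, compute RHS = 5·y³ + 9, and check whether it is a (positive or negative) perfect cube.
Check small values of y:
  y = 0: RHS = 9 is not a perfect cube.
  y = 1: RHS = 14 is not a perfect cube.
  y = -1: RHS = 4 is not a perfect cube.
  y = 2: RHS = 49 is not a perfect cube.
  y = -2: RHS = -31 is not a perfect cube.
  y = 3: RHS = 144 is not a perfect cube.
  y = -3: RHS = -126 is not a perfect cube.
Continuing the search up to |y| = 45 finds no solutions either.
No (x, y) in the scanned range satisfies the equation.

No integer solutions with |y| ≤ 45.
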